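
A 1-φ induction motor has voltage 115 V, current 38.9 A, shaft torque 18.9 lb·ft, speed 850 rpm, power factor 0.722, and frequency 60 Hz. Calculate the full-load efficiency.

τ = 18.9 lb·ft × 1.356 = 25.63 N·m
ω = 2π × 850/60 = 89.01 rad/s; P_out = τω = 25.63 × 89.01 = 2281 W
P_in = V·I·cosφ = 115 × 38.9 × 0.722 = 3230 W
η = P_out / P_in = 2281 / 3230 = 0.706 = 70.6%

70.6 %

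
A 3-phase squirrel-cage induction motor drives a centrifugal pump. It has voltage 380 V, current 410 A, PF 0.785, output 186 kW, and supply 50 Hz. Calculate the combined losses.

25800 W

P_in = √3·V·I·cosφ = 1.732×380×410×0.785 = 211829 W
P_out = 186000 W
Losses = P_in − P_out = 211829 − 186000 = 25829 W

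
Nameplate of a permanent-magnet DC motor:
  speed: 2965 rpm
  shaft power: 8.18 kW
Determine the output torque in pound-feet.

ω = 2π × 2965/60 = 310.5 rad/s
τ = P/ω = 8180/310.5 = 26.34 N·m
In lb·ft: 26.34/1.356 = 19.4 lb·ft

19.4 lb·ft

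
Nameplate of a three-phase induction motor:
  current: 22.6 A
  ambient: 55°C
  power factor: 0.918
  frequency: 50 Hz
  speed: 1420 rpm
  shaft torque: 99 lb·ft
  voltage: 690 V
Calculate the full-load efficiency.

τ = 99 lb·ft × 1.356 = 134.2 N·m
ω = 2π × 1420/60 = 148.7 rad/s; P_out = τω = 134.2 × 148.7 = 19956 W
P_in = √3·V_L·I_L·cosφ = 1.732 × 690 × 22.6 × 0.918 = 24794 W
η = P_out / P_in = 19956 / 24794 = 0.805 = 80.5%

80.5 %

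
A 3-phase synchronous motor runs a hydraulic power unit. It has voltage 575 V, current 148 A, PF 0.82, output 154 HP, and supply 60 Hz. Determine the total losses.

5980 W

P_in = √3·V·I·cosφ = 1.732×575×148×0.82 = 120862 W
P_out = 154×746 = 114884 W
Losses = P_in − P_out = 120862 − 114884 = 5978 W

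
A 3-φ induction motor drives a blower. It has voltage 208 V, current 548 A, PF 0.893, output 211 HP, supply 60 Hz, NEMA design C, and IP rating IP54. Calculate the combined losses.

P_in = √3·V·I·cosφ = 1.732×208×548×0.893 = 176296 W
P_out = 211×746 = 157406 W
Losses = P_in − P_out = 176296 − 157406 = 18890 W

18900 W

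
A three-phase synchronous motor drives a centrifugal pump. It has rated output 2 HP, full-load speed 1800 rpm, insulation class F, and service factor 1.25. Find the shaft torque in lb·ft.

5.84 lb·ft

P_out = 2 × 746 = 1492 W
ω = 2π × 1800/60 = 188.5 rad/s
τ = P_out/ω = 1492/188.5 = 7.915 N·m
In lb·ft: 7.915/1.356 = 5.84 lb·ft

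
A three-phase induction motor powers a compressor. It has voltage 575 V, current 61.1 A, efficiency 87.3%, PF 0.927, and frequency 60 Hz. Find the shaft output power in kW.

49.2 kW

P_in = √3·V·I·cosφ = 1.732 × 575 × 61.1 × 0.927 = 56407 W
P_out = η·P_in = 0.873 × 56407 = 49243 W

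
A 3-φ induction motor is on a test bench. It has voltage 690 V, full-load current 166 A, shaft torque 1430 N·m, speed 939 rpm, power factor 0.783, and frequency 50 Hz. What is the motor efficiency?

ω = 2π × 939/60 = 98.33 rad/s; P_out = τω = 1430 × 98.33 = 140612 W
P_in = √3·V_L·I_L·cosφ = 1.732 × 690 × 166 × 0.783 = 155334 W
η = P_out / P_in = 140612 / 155334 = 0.905 = 90.5%

90.5 %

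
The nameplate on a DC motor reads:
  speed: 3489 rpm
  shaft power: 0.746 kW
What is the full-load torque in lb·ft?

ω = 2π × 3489/60 = 365.4 rad/s
τ = P/ω = 746/365.4 = 2.042 N·m
In lb·ft: 2.042/1.356 = 1.51 lb·ft

1.51 lb·ft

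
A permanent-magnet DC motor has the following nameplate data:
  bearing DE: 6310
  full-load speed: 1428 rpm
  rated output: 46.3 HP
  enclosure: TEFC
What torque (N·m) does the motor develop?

231 N·m

P_out = 46.3 × 746 = 34540 W
ω = 2π × 1428/60 = 149.5 rad/s
τ = P_out/ω = 34540/149.5 = 231 N·m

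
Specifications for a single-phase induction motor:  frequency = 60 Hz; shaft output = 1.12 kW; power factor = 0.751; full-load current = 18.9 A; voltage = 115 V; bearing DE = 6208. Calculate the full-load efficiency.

P_out = 1.12 kW = 1120 W
P_in = V·I·cosφ = 115 × 18.9 × 0.751 = 1632 W
η = P_out / P_in = 1120 / 1632 = 0.686 = 68.6%

68.6 %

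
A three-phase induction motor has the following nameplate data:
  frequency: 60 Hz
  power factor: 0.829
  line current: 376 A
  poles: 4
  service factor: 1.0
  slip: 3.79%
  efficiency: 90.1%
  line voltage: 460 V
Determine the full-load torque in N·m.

P_in = √3·V·I·cosφ = 1.732 × 460 × 376 × 0.829 = 248341 W
P_out = η·P_in = 0.901 × 248341 = 223755 W
n_s = 120×60/4 = 1800 rpm; n = 1800×(1−0.0379) = 1732 rpm
ω = 2π×1732/60 = 181.4 rad/s
τ = P_out/ω = 223755/181.4 = 1230 N·m

1230 N·m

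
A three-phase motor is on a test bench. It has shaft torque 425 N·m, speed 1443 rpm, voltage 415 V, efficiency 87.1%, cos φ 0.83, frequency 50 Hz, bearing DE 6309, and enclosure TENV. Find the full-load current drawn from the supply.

124 A

ω = 2π×1443/60 = 151.1 rad/s; P_out = τω = 425 × 151.1 = 64218 W
P_in = P_out / η = 64218 / 0.871 = 73729 W
I_L = P_in / (√3·V_L·cosφ) = 73729 / (1.732 × 415 × 0.83) = 124 A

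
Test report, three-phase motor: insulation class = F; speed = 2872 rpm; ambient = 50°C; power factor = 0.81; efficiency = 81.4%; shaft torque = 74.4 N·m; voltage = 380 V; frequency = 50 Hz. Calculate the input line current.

ω = 2π×2872/60 = 300.8 rad/s; P_out = τω = 74.4 × 300.8 = 22380 W
P_in = P_out / η = 22380 / 0.814 = 27494 W
I_L = P_in / (√3·V_L·cosφ) = 27494 / (1.732 × 380 × 0.81) = 51.6 A

51.6 A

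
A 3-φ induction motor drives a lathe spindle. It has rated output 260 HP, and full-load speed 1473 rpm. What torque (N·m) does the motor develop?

1260 N·m

P_out = 260 × 746 = 193960 W
ω = 2π × 1473/60 = 154.3 rad/s
τ = P_out/ω = 193960/154.3 = 1260 N·m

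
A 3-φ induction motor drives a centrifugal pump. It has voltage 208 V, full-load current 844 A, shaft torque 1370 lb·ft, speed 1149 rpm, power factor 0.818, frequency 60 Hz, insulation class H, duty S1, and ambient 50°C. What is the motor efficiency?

89.9 %

τ = 1370 lb·ft × 1.356 = 1858 N·m
ω = 2π × 1149/60 = 120.3 rad/s; P_out = τω = 1858 × 120.3 = 223517 W
P_in = √3·V_L·I_L·cosφ = 1.732 × 208 × 844 × 0.818 = 248718 W
η = P_out / P_in = 223517 / 248718 = 0.899 = 89.9%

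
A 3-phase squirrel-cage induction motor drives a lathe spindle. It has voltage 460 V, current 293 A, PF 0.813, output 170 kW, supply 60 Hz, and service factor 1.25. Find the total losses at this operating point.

19.8 kW

P_in = √3·V·I·cosφ = 1.732×460×293×0.813 = 189786 W
P_out = 170000 W
Losses = P_in − P_out = 189786 − 170000 = 19786 W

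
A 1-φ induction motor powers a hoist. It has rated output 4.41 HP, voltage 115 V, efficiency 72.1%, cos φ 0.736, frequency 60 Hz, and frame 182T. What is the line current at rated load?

P_out = 4.41 × 746 = 3290 W
P_in = P_out / η = 3290 / 0.721 = 4563 W
I = P_in / (V·cosφ) = 4563 / (115 × 0.736) = 53.9 A

53.9 A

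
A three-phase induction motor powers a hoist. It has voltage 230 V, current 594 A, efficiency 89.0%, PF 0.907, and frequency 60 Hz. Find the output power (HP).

P_in = √3·V·I·cosφ = 1.732 × 230 × 594 × 0.907 = 214620 W
P_out = η·P_in = 0.89 × 214620 = 191012 W
= 191012/746 = 256 HP

256 HP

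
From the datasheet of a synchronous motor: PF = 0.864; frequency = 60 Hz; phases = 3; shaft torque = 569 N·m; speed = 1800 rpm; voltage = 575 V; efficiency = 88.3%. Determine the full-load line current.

ω = 2π×1800/60 = 188.5 rad/s; P_out = τω = 569 × 188.5 = 107257 W
P_in = P_out / η = 107257 / 0.883 = 121469 W
I_L = P_in / (√3·V_L·cosφ) = 121469 / (1.732 × 575 × 0.864) = 141 A

141 A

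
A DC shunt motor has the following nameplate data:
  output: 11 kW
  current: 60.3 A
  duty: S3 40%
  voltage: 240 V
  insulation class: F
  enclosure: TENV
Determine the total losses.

3470 W

P_in = V·I = 240×60.3 = 14472 W
P_out = 11000 W
Losses = P_in − P_out = 14472 − 11000 = 3472 W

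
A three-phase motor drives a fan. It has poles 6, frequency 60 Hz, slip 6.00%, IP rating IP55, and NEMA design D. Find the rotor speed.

n_s = 120f/p = 120×60/6 = 1200 rpm
n = n_s(1 − s) = 1200 × (1 − 0.06) = 1128 rpm

1128 rpm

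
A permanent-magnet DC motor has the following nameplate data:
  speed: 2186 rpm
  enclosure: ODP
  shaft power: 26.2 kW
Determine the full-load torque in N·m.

114 N·m

ω = 2π × 2186/60 = 228.9 rad/s
τ = P/ω = 26200/228.9 = 114 N·m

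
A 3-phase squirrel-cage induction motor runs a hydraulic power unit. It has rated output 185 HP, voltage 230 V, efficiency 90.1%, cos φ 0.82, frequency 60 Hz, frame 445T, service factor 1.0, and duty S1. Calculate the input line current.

469 A

P_out = 185 × 746 = 138010 W
P_in = P_out / η = 138010 / 0.901 = 153174 W
I_L = P_in / (√3·V_L·cosφ) = 153174 / (1.732 × 230 × 0.82) = 469 A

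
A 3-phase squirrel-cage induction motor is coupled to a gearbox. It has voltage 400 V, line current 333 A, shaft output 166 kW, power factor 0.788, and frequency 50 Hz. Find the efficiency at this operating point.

91.3 %

P_out = 166 kW = 166000 W
P_in = √3·V_L·I_L·cosφ = 1.732 × 400 × 333 × 0.788 = 181793 W
η = P_out / P_in = 166000 / 181793 = 0.913 = 91.3%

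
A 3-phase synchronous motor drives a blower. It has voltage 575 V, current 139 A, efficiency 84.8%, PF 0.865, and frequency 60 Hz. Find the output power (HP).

136 HP

P_in = √3·V·I·cosφ = 1.732 × 575 × 139 × 0.865 = 119742 W
P_out = η·P_in = 0.848 × 119742 = 101541 W
= 101541/746 = 136 HP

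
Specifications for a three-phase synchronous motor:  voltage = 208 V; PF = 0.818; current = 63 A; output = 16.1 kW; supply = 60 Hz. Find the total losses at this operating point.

P_in = √3·V·I·cosφ = 1.732×208×63×0.818 = 18565 W
P_out = 16100 W
Losses = P_in − P_out = 18565 − 16100 = 2465 W

2470 W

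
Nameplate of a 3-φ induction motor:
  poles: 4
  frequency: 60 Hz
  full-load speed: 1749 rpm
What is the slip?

2.83 %

n_s = 120f/p = 120×60/4 = 1800 rpm
s = (n_s − n)/n_s = (1800 − 1749)/1800 = 0.0283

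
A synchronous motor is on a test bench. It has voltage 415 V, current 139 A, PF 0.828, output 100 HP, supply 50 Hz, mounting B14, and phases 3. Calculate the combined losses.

P_in = √3·V·I·cosφ = 1.732×415×139×0.828 = 82726 W
P_out = 100×746 = 74600 W
Losses = P_in − P_out = 82726 − 74600 = 8126 W

8.13 kW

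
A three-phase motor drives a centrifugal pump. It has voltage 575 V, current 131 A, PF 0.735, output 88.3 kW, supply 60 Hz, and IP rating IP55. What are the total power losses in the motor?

P_in = √3·V·I·cosφ = 1.732×575×131×0.735 = 95890 W
P_out = 88300 W
Losses = P_in − P_out = 95890 − 88300 = 7590 W

7590 W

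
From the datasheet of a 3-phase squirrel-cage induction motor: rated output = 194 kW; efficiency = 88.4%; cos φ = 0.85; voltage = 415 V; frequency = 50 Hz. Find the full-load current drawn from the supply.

P_out = 194 kW = 194000 W
P_in = P_out / η = 194000 / 0.884 = 219457 W
I_L = P_in / (√3·V_L·cosφ) = 219457 / (1.732 × 415 × 0.85) = 359 A

359 A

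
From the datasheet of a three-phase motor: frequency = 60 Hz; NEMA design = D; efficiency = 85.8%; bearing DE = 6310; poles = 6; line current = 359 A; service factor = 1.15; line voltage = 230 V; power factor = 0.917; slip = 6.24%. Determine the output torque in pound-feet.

P_in = √3·V·I·cosφ = 1.732 × 230 × 359 × 0.917 = 131141 W
P_out = η·P_in = 0.858 × 131141 = 112519 W
n_s = 120×60/6 = 1200 rpm; n = 1200×(1−0.0624) = 1125 rpm
ω = 2π×1125/60 = 117.8 rad/s
τ = P_out/ω = 112519/117.8 = 955.2 N·m
In lb·ft: 955.2/1.356 = 704 lb·ft

704 lb·ft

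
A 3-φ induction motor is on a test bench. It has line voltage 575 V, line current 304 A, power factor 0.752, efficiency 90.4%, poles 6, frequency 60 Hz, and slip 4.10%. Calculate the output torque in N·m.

P_in = √3·V·I·cosφ = 1.732 × 575 × 304 × 0.752 = 227671 W
P_out = η·P_in = 0.904 × 227671 = 205815 W
n_s = 120×60/6 = 1200 rpm; n = 1200×(1−0.041) = 1151 rpm
ω = 2π×1151/60 = 120.5 rad/s
τ = P_out/ω = 205815/120.5 = 1710 N·m

1710 N·m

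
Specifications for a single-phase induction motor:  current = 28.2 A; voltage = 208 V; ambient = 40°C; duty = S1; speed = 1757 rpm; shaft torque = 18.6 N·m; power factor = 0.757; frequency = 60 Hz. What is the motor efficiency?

77.1 %

ω = 2π × 1757/60 = 184 rad/s; P_out = τω = 18.6 × 184 = 3422 W
P_in = V·I·cosφ = 208 × 28.2 × 0.757 = 4440 W
η = P_out / P_in = 3422 / 4440 = 0.771 = 77.1%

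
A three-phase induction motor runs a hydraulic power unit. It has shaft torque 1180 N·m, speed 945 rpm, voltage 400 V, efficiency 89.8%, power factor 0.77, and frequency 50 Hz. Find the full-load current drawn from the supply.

ω = 2π×945/60 = 98.96 rad/s; P_out = τω = 1180 × 98.96 = 116773 W
P_in = P_out / η = 116773 / 0.898 = 130037 W
I_L = P_in / (√3·V_L·cosφ) = 130037 / (1.732 × 400 × 0.77) = 244 A

244 A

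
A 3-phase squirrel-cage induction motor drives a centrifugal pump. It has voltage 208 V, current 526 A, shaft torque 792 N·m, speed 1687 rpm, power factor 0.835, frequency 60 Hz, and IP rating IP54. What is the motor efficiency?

ω = 2π × 1687/60 = 176.7 rad/s; P_out = τω = 792 × 176.7 = 139946 W
P_in = √3·V_L·I_L·cosφ = 1.732 × 208 × 526 × 0.835 = 158228 W
η = P_out / P_in = 139946 / 158228 = 0.884 = 88.4%

88.4 %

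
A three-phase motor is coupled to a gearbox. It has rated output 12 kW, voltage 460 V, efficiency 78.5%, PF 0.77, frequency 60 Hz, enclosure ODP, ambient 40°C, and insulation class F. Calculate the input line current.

24.9 A

P_out = 12 kW = 12000 W
P_in = P_out / η = 12000 / 0.785 = 15287 W
I_L = P_in / (√3·V_L·cosφ) = 15287 / (1.732 × 460 × 0.77) = 24.9 A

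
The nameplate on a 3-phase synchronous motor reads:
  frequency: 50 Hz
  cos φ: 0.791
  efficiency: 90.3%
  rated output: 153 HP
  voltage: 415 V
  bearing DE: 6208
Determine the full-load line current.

P_out = 153 × 746 = 114138 W
P_in = P_out / η = 114138 / 0.903 = 126399 W
I_L = P_in / (√3·V_L·cosφ) = 126399 / (1.732 × 415 × 0.791) = 222 A

222 A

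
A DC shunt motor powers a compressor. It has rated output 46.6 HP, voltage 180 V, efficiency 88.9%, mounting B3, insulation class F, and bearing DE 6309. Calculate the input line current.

P_out = 46.6 × 746 = 34764 W
P_in = P_out / η = 34764 / 0.889 = 39105 W
I = P_in / V = 39105 / 180 = 217 A

217 A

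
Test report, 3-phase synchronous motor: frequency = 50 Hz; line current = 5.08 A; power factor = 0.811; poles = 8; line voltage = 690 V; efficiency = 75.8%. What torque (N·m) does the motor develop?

P_in = √3·V·I·cosφ = 1.732 × 690 × 5.08 × 0.811 = 4924 W
P_out = η·P_in = 0.758 × 4924 = 3732 W
n = n_s = 120×50/8 = 750 rpm (synchronous)
ω = 2π×750/60 = 78.54 rad/s
τ = P_out/ω = 3732/78.54 = 47.5 N·m

47.5 N·m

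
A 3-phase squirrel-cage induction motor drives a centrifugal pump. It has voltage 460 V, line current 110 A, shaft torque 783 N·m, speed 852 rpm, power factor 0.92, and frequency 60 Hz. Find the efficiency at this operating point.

ω = 2π × 852/60 = 89.22 rad/s; P_out = τω = 783 × 89.22 = 69859 W
P_in = √3·V_L·I_L·cosφ = 1.732 × 460 × 110 × 0.92 = 80628 W
η = P_out / P_in = 69859 / 80628 = 0.866 = 86.6%

86.6 %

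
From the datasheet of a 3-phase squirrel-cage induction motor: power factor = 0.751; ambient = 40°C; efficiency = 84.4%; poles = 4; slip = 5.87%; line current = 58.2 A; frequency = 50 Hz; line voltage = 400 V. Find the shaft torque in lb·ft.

127 lb·ft

P_in = √3·V·I·cosφ = 1.732 × 400 × 58.2 × 0.751 = 30281 W
P_out = η·P_in = 0.844 × 30281 = 25557 W
n_s = 120×50/4 = 1500 rpm; n = 1500×(1−0.0587) = 1412 rpm
ω = 2π×1412/60 = 147.9 rad/s
τ = P_out/ω = 25557/147.9 = 172.8 N·m
In lb·ft: 172.8/1.356 = 127 lb·ft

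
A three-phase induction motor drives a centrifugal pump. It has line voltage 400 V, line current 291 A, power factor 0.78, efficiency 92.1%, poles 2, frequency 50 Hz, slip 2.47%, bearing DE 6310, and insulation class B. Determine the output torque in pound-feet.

349 lb·ft

P_in = √3·V·I·cosφ = 1.732 × 400 × 291 × 0.78 = 157252 W
P_out = η·P_in = 0.921 × 157252 = 144829 W
n_s = 120×50/2 = 3000 rpm; n = 3000×(1−0.0247) = 2926 rpm
ω = 2π×2926/60 = 306.4 rad/s
τ = P_out/ω = 144829/306.4 = 472.7 N·m
In lb·ft: 472.7/1.356 = 349 lb·ft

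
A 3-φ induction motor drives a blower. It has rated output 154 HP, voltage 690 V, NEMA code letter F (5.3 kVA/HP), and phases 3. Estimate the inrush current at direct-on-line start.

683 A

S_LR = 5.3 × 154 = 816.2 kVA
I_LR = S_LR/(√3·V_L) = 816200/(1.732×690) = 683 A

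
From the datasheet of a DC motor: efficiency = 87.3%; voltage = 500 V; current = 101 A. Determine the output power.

44.1 kW

P_in = V·I = 500 × 101 = 50500 W
P_out = η·P_in = 0.873 × 50500 = 44087 W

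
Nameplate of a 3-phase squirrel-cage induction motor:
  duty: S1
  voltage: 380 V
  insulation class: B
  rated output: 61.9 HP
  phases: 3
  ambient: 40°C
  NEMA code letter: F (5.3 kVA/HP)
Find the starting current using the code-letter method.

498 A

S_LR = 5.3 × 61.9 = 328.07 kVA
I_LR = S_LR/(√3·V_L) = 328070/(1.732×380) = 498 A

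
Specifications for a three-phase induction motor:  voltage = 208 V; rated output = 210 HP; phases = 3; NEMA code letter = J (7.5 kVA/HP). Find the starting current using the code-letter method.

4370 A

S_LR = 7.5 × 210 = 1575 kVA
I_LR = S_LR/(√3·V_L) = 1575000/(1.732×208) = 4370 A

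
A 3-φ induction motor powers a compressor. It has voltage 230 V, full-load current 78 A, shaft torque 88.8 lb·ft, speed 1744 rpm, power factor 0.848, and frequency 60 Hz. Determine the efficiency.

83.4 %

τ = 88.8 lb·ft × 1.356 = 120.4 N·m
ω = 2π × 1744/60 = 182.6 rad/s; P_out = τω = 120.4 × 182.6 = 21985 W
P_in = √3·V_L·I_L·cosφ = 1.732 × 230 × 78 × 0.848 = 26349 W
η = P_out / P_in = 21985 / 26349 = 0.834 = 83.4%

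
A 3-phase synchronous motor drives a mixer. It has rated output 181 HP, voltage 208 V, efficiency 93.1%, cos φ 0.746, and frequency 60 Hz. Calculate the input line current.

540 A

P_out = 181 × 746 = 135026 W
P_in = P_out / η = 135026 / 0.931 = 145033 W
I_L = P_in / (√3·V_L·cosφ) = 145033 / (1.732 × 208 × 0.746) = 540 A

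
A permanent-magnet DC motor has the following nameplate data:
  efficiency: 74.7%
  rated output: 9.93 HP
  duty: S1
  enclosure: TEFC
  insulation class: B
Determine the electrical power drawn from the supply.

9.92 kW

P_out = 9.93 × 746 = 7408 W
P_in = P_out/η = 7408/0.747 = 9917 W = 9.92 kW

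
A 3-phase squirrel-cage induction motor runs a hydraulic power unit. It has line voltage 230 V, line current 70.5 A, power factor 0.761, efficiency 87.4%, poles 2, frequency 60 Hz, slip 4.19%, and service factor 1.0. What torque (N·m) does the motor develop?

P_in = √3·V·I·cosφ = 1.732 × 230 × 70.5 × 0.761 = 21372 W
P_out = η·P_in = 0.874 × 21372 = 18679 W
n_s = 120×60/2 = 3600 rpm; n = 3600×(1−0.0419) = 3449 rpm
ω = 2π×3449/60 = 361.2 rad/s
τ = P_out/ω = 18679/361.2 = 51.7 N·m

51.7 N·m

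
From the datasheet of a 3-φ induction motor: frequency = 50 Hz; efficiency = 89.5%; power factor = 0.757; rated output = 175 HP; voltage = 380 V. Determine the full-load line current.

P_out = 175 × 746 = 130550 W
P_in = P_out / η = 130550 / 0.895 = 145866 W
I_L = P_in / (√3·V_L·cosφ) = 145866 / (1.732 × 380 × 0.757) = 293 A

293 A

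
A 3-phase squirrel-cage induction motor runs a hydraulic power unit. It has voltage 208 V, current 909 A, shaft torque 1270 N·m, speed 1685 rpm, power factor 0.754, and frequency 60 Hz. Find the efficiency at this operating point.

90.8 %

ω = 2π × 1685/60 = 176.5 rad/s; P_out = τω = 1270 × 176.5 = 224155 W
P_in = √3·V_L·I_L·cosφ = 1.732 × 208 × 909 × 0.754 = 246914 W
η = P_out / P_in = 224155 / 246914 = 0.908 = 90.8%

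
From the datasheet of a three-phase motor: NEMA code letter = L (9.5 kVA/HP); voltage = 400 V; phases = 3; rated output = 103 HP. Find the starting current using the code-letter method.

1410 A

S_LR = 9.5 × 103 = 978.5 kVA
I_LR = S_LR/(√3·V_L) = 978500/(1.732×400) = 1410 A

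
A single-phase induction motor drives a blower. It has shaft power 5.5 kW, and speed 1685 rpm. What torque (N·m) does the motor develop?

ω = 2π × 1685/60 = 176.5 rad/s
τ = P/ω = 5500/176.5 = 31.2 N·m

31.2 N·m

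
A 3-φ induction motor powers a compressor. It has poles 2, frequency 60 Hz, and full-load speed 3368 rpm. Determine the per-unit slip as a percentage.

6.44 %

n_s = 120f/p = 120×60/2 = 3600 rpm
s = (n_s − n)/n_s = (3600 − 3368)/3600 = 0.0644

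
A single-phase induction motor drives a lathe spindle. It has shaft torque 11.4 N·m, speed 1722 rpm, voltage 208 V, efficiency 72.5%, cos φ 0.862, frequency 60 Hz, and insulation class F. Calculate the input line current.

15.8 A

ω = 2π×1722/60 = 180.3 rad/s; P_out = τω = 11.4 × 180.3 = 2055 W
P_in = P_out / η = 2055 / 0.725 = 2834 W
I = P_in / (V·cosφ) = 2834 / (208 × 0.862) = 15.8 A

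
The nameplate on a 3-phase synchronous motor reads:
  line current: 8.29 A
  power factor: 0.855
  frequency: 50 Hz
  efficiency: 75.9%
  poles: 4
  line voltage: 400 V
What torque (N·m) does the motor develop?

23.7 N·m

P_in = √3·V·I·cosφ = 1.732 × 400 × 8.29 × 0.855 = 4911 W
P_out = η·P_in = 0.759 × 4911 = 3727 W
n = n_s = 120×50/4 = 1500 rpm (synchronous)
ω = 2π×1500/60 = 157.1 rad/s
τ = P_out/ω = 3727/157.1 = 23.7 N·m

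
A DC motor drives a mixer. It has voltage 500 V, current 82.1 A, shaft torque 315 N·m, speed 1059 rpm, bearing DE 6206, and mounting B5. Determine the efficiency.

ω = 2π × 1059/60 = 110.9 rad/s; P_out = τω = 315 × 110.9 = 34934 W
P_in = V·I = 500 × 82.1 = 41050 W
η = P_out / P_in = 34934 / 41050 = 0.851 = 85.1%

85.1 %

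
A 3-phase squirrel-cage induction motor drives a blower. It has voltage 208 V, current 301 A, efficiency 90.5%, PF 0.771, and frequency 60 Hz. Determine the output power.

P_in = √3·V·I·cosφ = 1.732 × 208 × 301 × 0.771 = 83605 W
P_out = η·P_in = 0.905 × 83605 = 75663 W

75.7 kW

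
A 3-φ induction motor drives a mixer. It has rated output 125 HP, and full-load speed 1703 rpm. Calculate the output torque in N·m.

P_out = 125 × 746 = 93250 W
ω = 2π × 1703/60 = 178.3 rad/s
τ = P_out/ω = 93250/178.3 = 523 N·m

523 N·m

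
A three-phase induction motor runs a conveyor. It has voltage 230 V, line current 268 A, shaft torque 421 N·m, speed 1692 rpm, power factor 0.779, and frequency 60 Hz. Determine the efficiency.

ω = 2π × 1692/60 = 177.2 rad/s; P_out = τω = 421 × 177.2 = 74601 W
P_in = √3·V_L·I_L·cosφ = 1.732 × 230 × 268 × 0.779 = 83166 W
η = P_out / P_in = 74601 / 83166 = 0.897 = 89.7%

89.7 %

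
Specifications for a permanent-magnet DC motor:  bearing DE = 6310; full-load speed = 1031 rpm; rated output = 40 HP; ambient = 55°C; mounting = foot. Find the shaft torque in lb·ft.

P_out = 40 × 746 = 29840 W
ω = 2π × 1031/60 = 108 rad/s
τ = P_out/ω = 29840/108 = 276.3 N·m
In lb·ft: 276.3/1.356 = 204 lb·ft

204 lb·ft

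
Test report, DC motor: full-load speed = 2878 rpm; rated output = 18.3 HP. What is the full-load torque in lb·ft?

33.4 lb·ft

P_out = 18.3 × 746 = 13652 W
ω = 2π × 2878/60 = 301.4 rad/s
τ = P_out/ω = 13652/301.4 = 45.3 N·m
In lb·ft: 45.3/1.356 = 33.4 lb·ft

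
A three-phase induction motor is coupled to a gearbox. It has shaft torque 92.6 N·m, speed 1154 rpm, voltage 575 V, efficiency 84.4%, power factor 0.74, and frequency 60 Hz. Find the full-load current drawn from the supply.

18 A

ω = 2π×1154/60 = 120.8 rad/s; P_out = τω = 92.6 × 120.8 = 11186 W
P_in = P_out / η = 11186 / 0.844 = 13254 W
I_L = P_in / (√3·V_L·cosφ) = 13254 / (1.732 × 575 × 0.74) = 18 A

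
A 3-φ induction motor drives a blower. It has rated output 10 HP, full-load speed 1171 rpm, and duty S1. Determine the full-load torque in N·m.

P_out = 10 × 746 = 7460 W
ω = 2π × 1171/60 = 122.6 rad/s
τ = P_out/ω = 7460/122.6 = 60.8 N·m

60.8 N·m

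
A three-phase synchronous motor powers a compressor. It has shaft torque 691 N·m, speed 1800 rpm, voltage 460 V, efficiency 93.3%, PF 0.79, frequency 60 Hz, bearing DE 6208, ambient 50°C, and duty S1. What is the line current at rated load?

222 A

ω = 2π×1800/60 = 188.5 rad/s; P_out = τω = 691 × 188.5 = 130254 W
P_in = P_out / η = 130254 / 0.933 = 139608 W
I_L = P_in / (√3·V_L·cosφ) = 139608 / (1.732 × 460 × 0.79) = 222 A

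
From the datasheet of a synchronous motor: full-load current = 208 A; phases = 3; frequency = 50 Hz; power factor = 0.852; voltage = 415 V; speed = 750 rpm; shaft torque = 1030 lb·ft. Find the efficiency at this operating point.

τ = 1030 lb·ft × 1.356 = 1397 N·m
ω = 2π × 750/60 = 78.54 rad/s; P_out = τω = 1397 × 78.54 = 109720 W
P_in = √3·V_L·I_L·cosφ = 1.732 × 415 × 208 × 0.852 = 127379 W
η = P_out / P_in = 109720 / 127379 = 0.861 = 86.1%

86.1 %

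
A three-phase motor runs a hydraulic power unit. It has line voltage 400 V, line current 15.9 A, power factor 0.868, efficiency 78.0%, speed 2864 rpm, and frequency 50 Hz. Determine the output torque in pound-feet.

18.3 lb·ft

P_in = √3·V·I·cosφ = 1.732 × 400 × 15.9 × 0.868 = 9561 W
P_out = η·P_in = 0.78 × 9561 = 7458 W
n = 2864 rpm
ω = 2π×2864/60 = 299.9 rad/s
τ = P_out/ω = 7458/299.9 = 24.87 N·m
In lb·ft: 24.87/1.356 = 18.3 lb·ft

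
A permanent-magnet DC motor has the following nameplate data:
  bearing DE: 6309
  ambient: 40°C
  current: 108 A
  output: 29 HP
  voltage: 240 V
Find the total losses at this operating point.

4290 W

P_in = V·I = 240×108 = 25920 W
P_out = 29×746 = 21634 W
Losses = P_in − P_out = 25920 − 21634 = 4286 W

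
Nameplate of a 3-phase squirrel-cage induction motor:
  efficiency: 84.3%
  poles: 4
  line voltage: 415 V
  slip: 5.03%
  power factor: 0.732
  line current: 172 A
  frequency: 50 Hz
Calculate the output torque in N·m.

P_in = √3·V·I·cosφ = 1.732 × 415 × 172 × 0.732 = 90497 W
P_out = η·P_in = 0.843 × 90497 = 76289 W
n_s = 120×50/4 = 1500 rpm; n = 1500×(1−0.0503) = 1425 rpm
ω = 2π×1425/60 = 149.2 rad/s
τ = P_out/ω = 76289/149.2 = 511 N·m

511 N·m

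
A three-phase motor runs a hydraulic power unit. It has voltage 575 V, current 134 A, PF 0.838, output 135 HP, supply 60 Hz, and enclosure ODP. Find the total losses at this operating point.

11.1 kW

P_in = √3·V·I·cosφ = 1.732×575×134×0.838 = 111832 W
P_out = 135×746 = 100710 W
Losses = P_in − P_out = 111832 − 100710 = 11122 W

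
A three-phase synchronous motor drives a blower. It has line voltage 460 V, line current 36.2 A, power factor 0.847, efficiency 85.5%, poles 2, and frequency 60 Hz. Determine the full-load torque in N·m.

P_in = √3·V·I·cosφ = 1.732 × 460 × 36.2 × 0.847 = 24429 W
P_out = η·P_in = 0.855 × 24429 = 20887 W
n = n_s = 120×60/2 = 3600 rpm (synchronous)
ω = 2π×3600/60 = 377 rad/s
τ = P_out/ω = 20887/377 = 55.4 N·m

55.4 N·m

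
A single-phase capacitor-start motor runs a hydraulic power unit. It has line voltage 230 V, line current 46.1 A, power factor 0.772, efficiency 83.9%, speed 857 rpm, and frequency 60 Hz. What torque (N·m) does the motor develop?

76.5 N·m

P_in = V·I·cosφ = 230 × 46.1 × 0.772 = 8186 W
P_out = η·P_in = 0.839 × 8186 = 6868 W
n = 857 rpm
ω = 2π×857/60 = 89.74 rad/s
τ = P_out/ω = 6868/89.74 = 76.5 N·m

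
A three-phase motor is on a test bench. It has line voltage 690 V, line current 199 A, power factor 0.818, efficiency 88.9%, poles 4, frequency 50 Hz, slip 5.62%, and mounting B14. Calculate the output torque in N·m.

P_in = √3·V·I·cosφ = 1.732 × 690 × 199 × 0.818 = 194538 W
P_out = η·P_in = 0.889 × 194538 = 172944 W
n_s = 120×50/4 = 1500 rpm; n = 1500×(1−0.0562) = 1416 rpm
ω = 2π×1416/60 = 148.3 rad/s
τ = P_out/ω = 172944/148.3 = 1170 N·m

1170 N·m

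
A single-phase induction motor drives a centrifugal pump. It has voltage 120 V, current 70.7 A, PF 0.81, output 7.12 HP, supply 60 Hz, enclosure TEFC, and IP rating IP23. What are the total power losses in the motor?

P_in = V·I·cosφ = 120×70.7×0.81 = 6872 W
P_out = 7.12×746 = 5312 W
Losses = P_in − P_out = 6872 − 5312 = 1560 W

1560 W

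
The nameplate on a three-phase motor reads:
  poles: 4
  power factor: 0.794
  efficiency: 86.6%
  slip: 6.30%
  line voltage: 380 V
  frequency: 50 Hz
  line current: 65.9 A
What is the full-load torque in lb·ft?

149 lb·ft

P_in = √3·V·I·cosφ = 1.732 × 380 × 65.9 × 0.794 = 34438 W
P_out = η·P_in = 0.866 × 34438 = 29823 W
n_s = 120×50/4 = 1500 rpm; n = 1500×(1−0.063) = 1406 rpm
ω = 2π×1406/60 = 147.2 rad/s
τ = P_out/ω = 29823/147.2 = 202.6 N·m
In lb·ft: 202.6/1.356 = 149 lb·ft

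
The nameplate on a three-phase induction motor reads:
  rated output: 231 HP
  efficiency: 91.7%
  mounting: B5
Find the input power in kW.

188 kW

P_out = 231 × 746 = 172326 W
P_in = P_out/η = 172326/0.917 = 187924 W = 188 kW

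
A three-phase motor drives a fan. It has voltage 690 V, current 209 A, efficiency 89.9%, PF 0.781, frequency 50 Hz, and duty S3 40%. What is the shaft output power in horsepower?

235 HP

P_in = √3·V·I·cosφ = 1.732 × 690 × 209 × 0.781 = 195072 W
P_out = η·P_in = 0.899 × 195072 = 175370 W
= 175370/746 = 235 HP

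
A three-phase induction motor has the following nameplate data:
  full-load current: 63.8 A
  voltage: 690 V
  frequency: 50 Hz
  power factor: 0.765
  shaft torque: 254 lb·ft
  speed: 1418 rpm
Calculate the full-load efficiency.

τ = 254 lb·ft × 1.356 = 344.4 N·m
ω = 2π × 1418/60 = 148.5 rad/s; P_out = τω = 344.4 × 148.5 = 51143 W
P_in = √3·V_L·I_L·cosφ = 1.732 × 690 × 63.8 × 0.765 = 58328 W
η = P_out / P_in = 51143 / 58328 = 0.877 = 87.7%

87.7 %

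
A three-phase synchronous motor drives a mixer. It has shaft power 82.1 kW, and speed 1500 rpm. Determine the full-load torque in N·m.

523 N·m

ω = 2π × 1500/60 = 157.1 rad/s
τ = P/ω = 82100/157.1 = 523 N·m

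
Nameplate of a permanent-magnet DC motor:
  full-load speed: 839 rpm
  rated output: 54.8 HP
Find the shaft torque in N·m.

P_out = 54.8 × 746 = 40881 W
ω = 2π × 839/60 = 87.86 rad/s
τ = P_out/ω = 40881/87.86 = 465 N·m

465 N·m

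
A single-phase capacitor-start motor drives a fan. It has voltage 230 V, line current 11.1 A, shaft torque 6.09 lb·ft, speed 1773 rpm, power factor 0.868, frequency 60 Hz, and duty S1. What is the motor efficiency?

69.2 %

τ = 6.09 lb·ft × 1.356 = 8.258 N·m
ω = 2π × 1773/60 = 185.7 rad/s; P_out = τω = 8.258 × 185.7 = 1534 W
P_in = V·I·cosφ = 230 × 11.1 × 0.868 = 2216 W
η = P_out / P_in = 1534 / 2216 = 0.692 = 69.2%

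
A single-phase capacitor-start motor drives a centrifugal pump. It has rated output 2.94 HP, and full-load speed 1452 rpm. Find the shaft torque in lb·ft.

10.6 lb·ft

P_out = 2.94 × 746 = 2193 W
ω = 2π × 1452/60 = 152.1 rad/s
τ = P_out/ω = 2193/152.1 = 14.42 N·m
In lb·ft: 14.42/1.356 = 10.6 lb·ft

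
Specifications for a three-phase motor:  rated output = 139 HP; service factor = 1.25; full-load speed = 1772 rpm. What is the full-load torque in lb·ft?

P_out = 139 × 746 = 103694 W
ω = 2π × 1772/60 = 185.6 rad/s
τ = P_out/ω = 103694/185.6 = 558.7 N·m
In lb·ft: 558.7/1.356 = 412 lb·ft

412 lb·ft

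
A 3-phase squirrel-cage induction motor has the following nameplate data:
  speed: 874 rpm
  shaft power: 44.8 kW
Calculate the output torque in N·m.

489 N·m

ω = 2π × 874/60 = 91.53 rad/s
τ = P/ω = 44800/91.53 = 489 N·m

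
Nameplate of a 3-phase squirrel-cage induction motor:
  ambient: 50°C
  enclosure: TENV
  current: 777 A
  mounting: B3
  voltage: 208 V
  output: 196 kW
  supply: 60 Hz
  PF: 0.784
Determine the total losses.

P_in = √3·V·I·cosφ = 1.732×208×777×0.784 = 219456 W
P_out = 196000 W
Losses = P_in − P_out = 219456 − 196000 = 23456 W

23500 W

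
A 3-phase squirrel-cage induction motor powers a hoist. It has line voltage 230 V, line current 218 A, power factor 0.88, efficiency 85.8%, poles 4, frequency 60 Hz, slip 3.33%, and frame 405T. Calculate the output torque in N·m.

360 N·m

P_in = √3·V·I·cosφ = 1.732 × 230 × 218 × 0.88 = 76421 W
P_out = η·P_in = 0.858 × 76421 = 65569 W
n_s = 120×60/4 = 1800 rpm; n = 1800×(1−0.0333) = 1740 rpm
ω = 2π×1740/60 = 182.2 rad/s
τ = P_out/ω = 65569/182.2 = 360 N·m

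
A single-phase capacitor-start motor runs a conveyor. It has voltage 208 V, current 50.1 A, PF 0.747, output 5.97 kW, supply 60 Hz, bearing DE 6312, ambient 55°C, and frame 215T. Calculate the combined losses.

1.81 kW

P_in = V·I·cosφ = 208×50.1×0.747 = 7784 W
P_out = 5970 W
Losses = P_in − P_out = 7784 − 5970 = 1814 W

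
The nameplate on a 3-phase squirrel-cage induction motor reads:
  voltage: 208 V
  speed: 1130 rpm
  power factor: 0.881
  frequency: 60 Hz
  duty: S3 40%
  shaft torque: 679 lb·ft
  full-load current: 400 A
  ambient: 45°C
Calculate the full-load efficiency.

85.8 %

τ = 679 lb·ft × 1.356 = 920.7 N·m
ω = 2π × 1130/60 = 118.3 rad/s; P_out = τω = 920.7 × 118.3 = 108919 W
P_in = √3·V_L·I_L·cosφ = 1.732 × 208 × 400 × 0.881 = 126954 W
η = P_out / P_in = 108919 / 126954 = 0.858 = 85.8%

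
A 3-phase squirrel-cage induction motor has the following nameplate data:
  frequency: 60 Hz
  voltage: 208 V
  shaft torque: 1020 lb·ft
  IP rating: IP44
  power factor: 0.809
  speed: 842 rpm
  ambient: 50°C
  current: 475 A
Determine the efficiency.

88.1 %

τ = 1020 lb·ft × 1.356 = 1383 N·m
ω = 2π × 842/60 = 88.17 rad/s; P_out = τω = 1383 × 88.17 = 121939 W
P_in = √3·V_L·I_L·cosφ = 1.732 × 208 × 475 × 0.809 = 138437 W
η = P_out / P_in = 121939 / 138437 = 0.881 = 88.1%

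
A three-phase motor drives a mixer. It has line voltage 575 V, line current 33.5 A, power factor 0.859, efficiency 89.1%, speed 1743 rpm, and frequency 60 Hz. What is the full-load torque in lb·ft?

P_in = √3·V·I·cosφ = 1.732 × 575 × 33.5 × 0.859 = 28659 W
P_out = η·P_in = 0.891 × 28659 = 25535 W
n = 1743 rpm
ω = 2π×1743/60 = 182.5 rad/s
τ = P_out/ω = 25535/182.5 = 139.9 N·m
In lb·ft: 139.9/1.356 = 103 lb·ft

103 lb·ft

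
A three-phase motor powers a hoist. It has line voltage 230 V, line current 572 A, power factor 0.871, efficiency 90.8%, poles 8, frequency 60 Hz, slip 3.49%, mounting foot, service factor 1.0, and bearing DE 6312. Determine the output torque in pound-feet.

1460 lb·ft

P_in = √3·V·I·cosφ = 1.732 × 230 × 572 × 0.871 = 198468 W
P_out = η·P_in = 0.908 × 198468 = 180209 W
n_s = 120×60/8 = 900 rpm; n = 900×(1−0.0349) = 869 rpm
ω = 2π×869/60 = 91 rad/s
τ = P_out/ω = 180209/91 = 1980 N·m
In lb·ft: 1980/1.356 = 1460 lb·ft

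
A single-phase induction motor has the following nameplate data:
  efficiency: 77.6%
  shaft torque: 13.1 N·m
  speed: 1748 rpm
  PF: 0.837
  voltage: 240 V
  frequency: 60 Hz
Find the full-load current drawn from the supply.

ω = 2π×1748/60 = 183.1 rad/s; P_out = τω = 13.1 × 183.1 = 2399 W
P_in = P_out / η = 2399 / 0.776 = 3091 W
I = P_in / (V·cosφ) = 3091 / (240 × 0.837) = 15.4 A

15.4 A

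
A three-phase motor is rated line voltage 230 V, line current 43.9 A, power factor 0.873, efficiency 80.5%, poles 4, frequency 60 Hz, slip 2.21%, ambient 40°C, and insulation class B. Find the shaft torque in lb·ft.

49.2 lb·ft

P_in = √3·V·I·cosφ = 1.732 × 230 × 43.9 × 0.873 = 15267 W
P_out = η·P_in = 0.805 × 15267 = 12290 W
n_s = 120×60/4 = 1800 rpm; n = 1800×(1−0.0221) = 1760 rpm
ω = 2π×1760/60 = 184.3 rad/s
τ = P_out/ω = 12290/184.3 = 66.68 N·m
In lb·ft: 66.68/1.356 = 49.2 lb·ft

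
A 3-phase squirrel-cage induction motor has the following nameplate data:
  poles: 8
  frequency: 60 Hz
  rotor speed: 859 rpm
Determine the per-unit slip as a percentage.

n_s = 120f/p = 120×60/8 = 900 rpm
s = (n_s − n)/n_s = (900 − 859)/900 = 0.0456

4.56 %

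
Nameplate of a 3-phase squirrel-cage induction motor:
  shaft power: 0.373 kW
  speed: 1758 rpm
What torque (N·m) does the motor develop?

ω = 2π × 1758/60 = 184.1 rad/s
τ = P/ω = 373/184.1 = 2.03 N·m

2.03 N·m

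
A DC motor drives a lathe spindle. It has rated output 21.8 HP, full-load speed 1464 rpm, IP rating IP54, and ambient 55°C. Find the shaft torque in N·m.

P_out = 21.8 × 746 = 16263 W
ω = 2π × 1464/60 = 153.3 rad/s
τ = P_out/ω = 16263/153.3 = 106 N·m

106 N·m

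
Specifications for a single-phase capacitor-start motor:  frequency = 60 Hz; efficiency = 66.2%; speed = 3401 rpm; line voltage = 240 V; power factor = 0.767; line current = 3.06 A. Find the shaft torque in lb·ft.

P_in = V·I·cosφ = 240 × 3.06 × 0.767 = 563 W
P_out = η·P_in = 0.662 × 563 = 373 W
n = 3401 rpm
ω = 2π×3401/60 = 356.2 rad/s
τ = P_out/ω = 373/356.2 = 1.047 N·m
In lb·ft: 1.047/1.356 = 0.772 lb·ft

0.772 lb·ft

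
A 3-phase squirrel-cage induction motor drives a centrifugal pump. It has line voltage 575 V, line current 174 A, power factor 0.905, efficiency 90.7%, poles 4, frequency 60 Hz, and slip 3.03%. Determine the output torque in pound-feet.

P_in = √3·V·I·cosφ = 1.732 × 575 × 174 × 0.905 = 156824 W
P_out = η·P_in = 0.907 × 156824 = 142239 W
n_s = 120×60/4 = 1800 rpm; n = 1800×(1−0.0303) = 1745 rpm
ω = 2π×1745/60 = 182.7 rad/s
τ = P_out/ω = 142239/182.7 = 778.5 N·m
In lb·ft: 778.5/1.356 = 574 lb·ft

574 lb·ft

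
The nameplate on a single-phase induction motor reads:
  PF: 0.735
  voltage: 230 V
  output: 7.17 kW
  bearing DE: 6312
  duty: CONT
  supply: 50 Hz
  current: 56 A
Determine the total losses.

2300 W

P_in = V·I·cosφ = 230×56×0.735 = 9467 W
P_out = 7170 W
Losses = P_in − P_out = 9467 − 7170 = 2297 W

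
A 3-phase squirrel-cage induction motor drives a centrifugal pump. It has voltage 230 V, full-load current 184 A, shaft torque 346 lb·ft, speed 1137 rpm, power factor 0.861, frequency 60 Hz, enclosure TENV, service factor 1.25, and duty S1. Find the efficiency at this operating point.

τ = 346 lb·ft × 1.356 = 469.2 N·m
ω = 2π × 1137/60 = 119.1 rad/s; P_out = τω = 469.2 × 119.1 = 55882 W
P_in = √3·V_L·I_L·cosφ = 1.732 × 230 × 184 × 0.861 = 63110 W
η = P_out / P_in = 55882 / 63110 = 0.885 = 88.5%

88.5 %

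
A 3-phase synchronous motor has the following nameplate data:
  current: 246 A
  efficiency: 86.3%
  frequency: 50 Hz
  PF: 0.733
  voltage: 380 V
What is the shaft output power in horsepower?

137 HP

P_in = √3·V·I·cosφ = 1.732 × 380 × 246 × 0.733 = 118678 W
P_out = η·P_in = 0.863 × 118678 = 102419 W
= 102419/746 = 137 HP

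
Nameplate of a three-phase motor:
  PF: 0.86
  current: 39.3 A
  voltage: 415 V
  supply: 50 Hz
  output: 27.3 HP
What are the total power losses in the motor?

P_in = √3·V·I·cosφ = 1.732×415×39.3×0.86 = 24293 W
P_out = 27.3×746 = 20366 W
Losses = P_in − P_out = 24293 − 20366 = 3927 W

3930 W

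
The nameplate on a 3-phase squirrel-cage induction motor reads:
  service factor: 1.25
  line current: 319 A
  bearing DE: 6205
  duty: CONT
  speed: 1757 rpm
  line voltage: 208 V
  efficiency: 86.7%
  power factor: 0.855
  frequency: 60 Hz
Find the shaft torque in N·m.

P_in = √3·V·I·cosφ = 1.732 × 208 × 319 × 0.855 = 98258 W
P_out = η·P_in = 0.867 × 98258 = 85190 W
n = 1757 rpm
ω = 2π×1757/60 = 184 rad/s
τ = P_out/ω = 85190/184 = 463 N·m

463 N·m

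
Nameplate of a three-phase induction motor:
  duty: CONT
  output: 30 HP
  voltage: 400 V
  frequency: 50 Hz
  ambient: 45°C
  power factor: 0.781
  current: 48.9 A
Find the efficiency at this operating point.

84.6 %

P_out = 30 × 746 = 22380 W
P_in = √3·V_L·I_L·cosφ = 1.732 × 400 × 48.9 × 0.781 = 26459 W
η = P_out / P_in = 22380 / 26459 = 0.846 = 84.6%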